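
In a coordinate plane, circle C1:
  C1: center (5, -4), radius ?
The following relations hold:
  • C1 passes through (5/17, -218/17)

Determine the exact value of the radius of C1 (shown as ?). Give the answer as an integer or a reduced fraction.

10

1. [C1∋P]  r_C1² − 100 = 0  ⇒  r_C1 = 10 (r>0 drops 1)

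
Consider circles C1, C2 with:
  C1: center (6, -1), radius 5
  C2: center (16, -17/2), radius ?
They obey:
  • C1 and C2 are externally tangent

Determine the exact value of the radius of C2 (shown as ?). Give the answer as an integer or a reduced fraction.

1. [ext C1·C2]  r_C2² + 10r_C2 − 525/4 = 0  ⇒  r_C2 = 15/2 (r>0 drops 1)

15/2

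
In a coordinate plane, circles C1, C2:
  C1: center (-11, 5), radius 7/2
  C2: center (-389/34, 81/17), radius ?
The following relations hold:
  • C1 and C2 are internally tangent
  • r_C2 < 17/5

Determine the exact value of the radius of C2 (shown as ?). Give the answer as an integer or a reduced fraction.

1. [int C1,C2]  r_C2² − 7r_C2 + 12 = 0  ⇒  r_C2 = 3 or 4
2. given r_C2 < 17/5: keep 3

3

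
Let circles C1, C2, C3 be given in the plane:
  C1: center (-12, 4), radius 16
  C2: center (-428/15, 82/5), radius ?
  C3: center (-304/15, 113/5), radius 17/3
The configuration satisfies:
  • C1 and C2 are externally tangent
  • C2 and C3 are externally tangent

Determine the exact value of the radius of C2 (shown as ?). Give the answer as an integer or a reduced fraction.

14/3

1. [ext C1·C2]  r_C2² + 32r_C2 − 1540/9 = 0  ⇒  r_C2 = 14/3 (r>0 drops 1)
2. [ext C2·C3]  r_C2² + (34/3)r_C2 − 224/3 = 0  ⇒  r_C2 = 14/3 (r>0 drops 1)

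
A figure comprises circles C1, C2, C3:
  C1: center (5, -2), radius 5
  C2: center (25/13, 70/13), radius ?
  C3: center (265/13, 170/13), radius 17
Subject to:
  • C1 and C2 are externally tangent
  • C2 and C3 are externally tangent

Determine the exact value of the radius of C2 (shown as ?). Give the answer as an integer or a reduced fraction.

1. [ext C1·C2]  r_C2² + 10r_C2 − 39 = 0  ⇒  r_C2 = 3 (r>0 drops 1)
2. [ext C2·C3]  r_C2² + 34r_C2 − 111 = 0  ⇒  r_C2 = 3 (r>0 drops 1)

3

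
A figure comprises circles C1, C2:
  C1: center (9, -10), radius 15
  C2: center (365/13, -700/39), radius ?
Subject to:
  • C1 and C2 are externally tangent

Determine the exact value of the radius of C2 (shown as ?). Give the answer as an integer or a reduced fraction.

17/3

1. [ext C1·C2]  r_C2² + 30r_C2 − 1819/9 = 0  ⇒  r_C2 = 17/3 (r>0 drops 1)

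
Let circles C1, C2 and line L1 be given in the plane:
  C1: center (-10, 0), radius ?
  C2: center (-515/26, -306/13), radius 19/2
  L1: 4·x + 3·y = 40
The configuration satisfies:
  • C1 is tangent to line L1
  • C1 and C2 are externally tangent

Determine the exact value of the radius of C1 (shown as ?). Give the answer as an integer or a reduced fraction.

16

1. [C1‖L1]  r_C1² − 256 = 0  ⇒  r_C1 = 16 (r>0 drops 1)
2. [ext C1·C2]  r_C1² + 19r_C1 − 560 = 0  ⇒  r_C1 = 16 (r>0 drops 1)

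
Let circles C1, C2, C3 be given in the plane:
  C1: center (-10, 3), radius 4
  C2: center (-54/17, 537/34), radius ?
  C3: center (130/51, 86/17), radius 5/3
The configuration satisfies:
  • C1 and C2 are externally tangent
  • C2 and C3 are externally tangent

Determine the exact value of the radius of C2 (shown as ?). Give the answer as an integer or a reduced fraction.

1. [ext C1·C2]  r_C2² + 8r_C2 − 777/4 = 0  ⇒  r_C2 = 21/2 (r>0 drops 1)
2. [ext C2·C3]  r_C2² + (10/3)r_C2 − 581/4 = 0  ⇒  r_C2 = 21/2 (r>0 drops 1)

21/2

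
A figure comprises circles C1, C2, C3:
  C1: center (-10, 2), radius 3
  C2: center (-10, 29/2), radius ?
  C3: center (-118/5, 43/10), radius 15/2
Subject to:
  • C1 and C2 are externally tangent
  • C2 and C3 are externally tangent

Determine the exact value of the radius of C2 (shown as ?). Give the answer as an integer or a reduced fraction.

1. [ext C1·C2]  r_C2² + 6r_C2 − 589/4 = 0  ⇒  r_C2 = 19/2 (r>0 drops 1)
2. [ext C2·C3]  r_C2² + 15r_C2 − 931/4 = 0  ⇒  r_C2 = 19/2 (r>0 drops 1)

19/2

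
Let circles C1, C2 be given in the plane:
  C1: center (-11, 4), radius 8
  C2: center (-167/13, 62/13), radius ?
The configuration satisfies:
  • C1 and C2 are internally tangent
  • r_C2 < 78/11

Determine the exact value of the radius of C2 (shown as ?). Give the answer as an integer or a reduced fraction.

1. [int C1,C2]  r_C2² − 16r_C2 + 60 = 0  ⇒  r_C2 = 6 or 10
2. given r_C2 < 78/11: keep 6

6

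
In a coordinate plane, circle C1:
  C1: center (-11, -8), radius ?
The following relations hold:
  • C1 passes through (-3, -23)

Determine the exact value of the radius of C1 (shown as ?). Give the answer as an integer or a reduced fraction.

17

1. [C1∋P]  r_C1² − 289 = 0  ⇒  r_C1 = 17 (r>0 drops 1)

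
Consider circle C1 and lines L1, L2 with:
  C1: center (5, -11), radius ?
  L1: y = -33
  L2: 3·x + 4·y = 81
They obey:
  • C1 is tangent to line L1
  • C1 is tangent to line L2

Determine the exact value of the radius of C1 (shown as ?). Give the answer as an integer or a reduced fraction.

22

1. [C1‖L1]  r_C1² − 484 = 0  ⇒  r_C1 = 22 (r>0 drops 1)
2. [C1‖L2]  r_C1² − 484 = 0  ⇒  r_C1 = 22 (r>0 drops 1)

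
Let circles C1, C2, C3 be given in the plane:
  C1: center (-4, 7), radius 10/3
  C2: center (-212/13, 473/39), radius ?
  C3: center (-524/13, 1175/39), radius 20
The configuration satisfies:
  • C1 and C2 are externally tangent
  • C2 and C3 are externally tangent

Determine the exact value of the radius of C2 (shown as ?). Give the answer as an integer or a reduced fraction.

1. [ext C1·C2]  r_C2² + (20/3)r_C2 − 500/3 = 0  ⇒  r_C2 = 10 (r>0 drops 1)
2. [ext C2·C3]  r_C2² + 40r_C2 − 500 = 0  ⇒  r_C2 = 10 (r>0 drops 1)

10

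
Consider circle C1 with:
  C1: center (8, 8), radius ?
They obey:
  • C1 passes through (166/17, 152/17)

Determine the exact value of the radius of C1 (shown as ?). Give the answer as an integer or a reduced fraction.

2

1. [C1∋P]  r_C1² − 4 = 0  ⇒  r_C1 = 2 (r>0 drops 1)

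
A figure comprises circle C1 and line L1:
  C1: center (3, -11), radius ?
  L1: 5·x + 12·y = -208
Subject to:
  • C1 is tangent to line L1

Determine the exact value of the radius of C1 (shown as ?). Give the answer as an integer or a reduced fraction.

1. [C1‖L1]  r_C1² − 49 = 0  ⇒  r_C1 = 7 (r>0 drops 1)

7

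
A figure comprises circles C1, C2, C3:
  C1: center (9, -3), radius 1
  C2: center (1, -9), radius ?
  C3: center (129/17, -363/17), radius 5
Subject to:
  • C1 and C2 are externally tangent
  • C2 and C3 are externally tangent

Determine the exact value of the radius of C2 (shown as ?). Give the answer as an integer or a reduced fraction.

9

1. [ext C1·C2]  r_C2² + 2r_C2 − 99 = 0  ⇒  r_C2 = 9 (r>0 drops 1)
2. [ext C2·C3]  r_C2² + 10r_C2 − 171 = 0  ⇒  r_C2 = 9 (r>0 drops 1)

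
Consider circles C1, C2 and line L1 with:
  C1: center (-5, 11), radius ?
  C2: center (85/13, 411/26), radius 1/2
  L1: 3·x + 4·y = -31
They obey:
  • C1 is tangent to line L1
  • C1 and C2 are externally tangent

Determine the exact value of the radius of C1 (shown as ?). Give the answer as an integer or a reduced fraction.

1. [C1‖L1]  r_C1² − 144 = 0  ⇒  r_C1 = 12 (r>0 drops 1)
2. [ext C1·C2]  r_C1² + 1r_C1 − 156 = 0  ⇒  r_C1 = 12 (r>0 drops 1)

12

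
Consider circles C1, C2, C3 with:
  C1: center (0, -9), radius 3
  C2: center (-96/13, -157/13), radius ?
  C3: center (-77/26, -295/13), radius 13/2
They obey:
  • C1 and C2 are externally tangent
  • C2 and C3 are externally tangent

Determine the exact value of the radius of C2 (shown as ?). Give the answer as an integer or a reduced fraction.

1. [ext C1·C2]  r_C2² + 6r_C2 − 55 = 0  ⇒  r_C2 = 5 (r>0 drops 1)
2. [ext C2·C3]  r_C2² + 13r_C2 − 90 = 0  ⇒  r_C2 = 5 (r>0 drops 1)

5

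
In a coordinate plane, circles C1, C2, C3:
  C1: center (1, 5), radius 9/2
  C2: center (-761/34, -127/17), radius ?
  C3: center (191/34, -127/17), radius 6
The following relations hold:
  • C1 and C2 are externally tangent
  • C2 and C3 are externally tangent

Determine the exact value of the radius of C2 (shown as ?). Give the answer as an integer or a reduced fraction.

1. [ext C1·C2]  r_C2² + 9r_C2 − 682 = 0  ⇒  r_C2 = 22 (r>0 drops 1)
2. [ext C2·C3]  r_C2² + 12r_C2 − 748 = 0  ⇒  r_C2 = 22 (r>0 drops 1)

22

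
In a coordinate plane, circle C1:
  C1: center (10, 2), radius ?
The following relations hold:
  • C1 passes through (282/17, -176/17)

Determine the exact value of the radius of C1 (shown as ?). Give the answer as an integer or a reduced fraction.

1. [C1∋P]  r_C1² − 196 = 0  ⇒  r_C1 = 14 (r>0 drops 1)

14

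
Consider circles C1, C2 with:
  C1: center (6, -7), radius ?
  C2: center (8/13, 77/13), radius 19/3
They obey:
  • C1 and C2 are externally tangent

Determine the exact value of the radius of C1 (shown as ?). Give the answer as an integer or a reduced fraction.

1. [ext C1·C2]  r_C1² + (38/3)r_C1 − 1403/9 = 0  ⇒  r_C1 = 23/3 (r>0 drops 1)

23/3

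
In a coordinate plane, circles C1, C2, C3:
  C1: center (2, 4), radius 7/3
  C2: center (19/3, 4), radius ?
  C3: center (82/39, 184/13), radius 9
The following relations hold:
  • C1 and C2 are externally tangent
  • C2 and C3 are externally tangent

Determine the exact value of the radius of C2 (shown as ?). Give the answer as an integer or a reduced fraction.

1. [ext C1·C2]  r_C2² + (14/3)r_C2 − 40/3 = 0  ⇒  r_C2 = 2 (r>0 drops 1)
2. [ext C2·C3]  r_C2² + 18r_C2 − 40 = 0  ⇒  r_C2 = 2 (r>0 drops 1)

2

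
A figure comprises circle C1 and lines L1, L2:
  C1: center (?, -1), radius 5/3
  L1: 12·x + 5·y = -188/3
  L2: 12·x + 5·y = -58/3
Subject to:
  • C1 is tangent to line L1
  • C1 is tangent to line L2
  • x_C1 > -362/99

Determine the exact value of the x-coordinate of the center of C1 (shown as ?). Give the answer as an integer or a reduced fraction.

-3

1. [C1‖L1]  x_C1² + (173/18)x_C1 + 119/6 = 0  ⇒  x_C1 = -119/18 or -3
2. [C1‖L2]  x_C1² + (43/18)x_C1 − 11/6 = 0  ⇒  x_C1 = -3 or 11/18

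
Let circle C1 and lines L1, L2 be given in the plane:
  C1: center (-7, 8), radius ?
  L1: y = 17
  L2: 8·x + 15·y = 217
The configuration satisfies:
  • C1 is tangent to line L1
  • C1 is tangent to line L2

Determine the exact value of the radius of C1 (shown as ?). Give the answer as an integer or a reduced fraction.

1. [C1‖L1]  r_C1² − 81 = 0  ⇒  r_C1 = 9 (r>0 drops 1)
2. [C1‖L2]  r_C1² − 81 = 0  ⇒  r_C1 = 9 (r>0 drops 1)

9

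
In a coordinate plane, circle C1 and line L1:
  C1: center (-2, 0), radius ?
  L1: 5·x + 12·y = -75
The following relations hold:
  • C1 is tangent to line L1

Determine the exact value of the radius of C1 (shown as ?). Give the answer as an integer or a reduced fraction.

5

1. [C1‖L1]  r_C1² − 25 = 0  ⇒  r_C1 = 5 (r>0 drops 1)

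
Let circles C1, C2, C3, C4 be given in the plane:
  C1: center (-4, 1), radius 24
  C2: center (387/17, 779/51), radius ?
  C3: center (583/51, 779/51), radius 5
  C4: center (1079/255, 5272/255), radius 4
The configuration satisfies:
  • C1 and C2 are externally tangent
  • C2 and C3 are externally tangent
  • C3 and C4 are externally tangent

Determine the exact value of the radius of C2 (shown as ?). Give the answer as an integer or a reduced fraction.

19/3

1. [ext C1·C2]  r_C2² + 48r_C2 − 3097/9 = 0  ⇒  r_C2 = 19/3 (r>0 drops 1)
2. [ext C2·C3]  r_C2² + 10r_C2 − 931/9 = 0  ⇒  r_C2 = 19/3 (r>0 drops 1)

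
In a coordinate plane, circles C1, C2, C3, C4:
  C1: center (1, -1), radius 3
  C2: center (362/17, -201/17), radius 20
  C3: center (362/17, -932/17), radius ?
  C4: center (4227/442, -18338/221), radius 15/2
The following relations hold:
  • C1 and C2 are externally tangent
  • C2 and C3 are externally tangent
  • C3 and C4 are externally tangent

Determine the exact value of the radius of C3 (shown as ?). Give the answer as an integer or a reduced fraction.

1. [ext C2·C3]  r_C3² + 40r_C3 − 1449 = 0  ⇒  r_C3 = 23 (r>0 drops 1)
2. [ext C3·C4]  r_C3² + 15r_C3 − 874 = 0  ⇒  r_C3 = 23 (r>0 drops 1)

23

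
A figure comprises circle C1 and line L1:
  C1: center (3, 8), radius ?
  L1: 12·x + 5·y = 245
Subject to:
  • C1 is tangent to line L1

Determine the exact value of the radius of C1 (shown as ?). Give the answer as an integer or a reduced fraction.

1. [C1‖L1]  r_C1² − 169 = 0  ⇒  r_C1 = 13 (r>0 drops 1)

13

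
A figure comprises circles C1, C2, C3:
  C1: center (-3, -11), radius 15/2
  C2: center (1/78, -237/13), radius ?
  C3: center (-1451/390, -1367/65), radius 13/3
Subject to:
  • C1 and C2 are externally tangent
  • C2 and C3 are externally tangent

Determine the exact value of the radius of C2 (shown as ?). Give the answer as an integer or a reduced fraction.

1. [ext C1·C2]  r_C2² + 15r_C2 − 46/9 = 0  ⇒  r_C2 = 1/3 (r>0 drops 1)
2. [ext C2·C3]  r_C2² + (26/3)r_C2 − 3 = 0  ⇒  r_C2 = 1/3 (r>0 drops 1)

1/3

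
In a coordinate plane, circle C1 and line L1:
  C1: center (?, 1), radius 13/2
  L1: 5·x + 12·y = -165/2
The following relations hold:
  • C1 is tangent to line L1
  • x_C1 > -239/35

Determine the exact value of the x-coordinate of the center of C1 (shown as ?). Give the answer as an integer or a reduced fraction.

1. [C1‖L1]  x_C1² + (189/5)x_C1 + 358/5 = 0  ⇒  x_C1 = -179/5 or -2
2. given x_C1 > -239/35: keep -2

-2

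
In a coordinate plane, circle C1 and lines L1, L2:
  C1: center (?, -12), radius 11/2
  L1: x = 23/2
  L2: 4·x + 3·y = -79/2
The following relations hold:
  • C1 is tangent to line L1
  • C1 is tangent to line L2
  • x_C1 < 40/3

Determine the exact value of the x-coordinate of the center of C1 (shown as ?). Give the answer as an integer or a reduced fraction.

6

1. [C1‖L1]  x_C1² − 23x_C1 + 102 = 0  ⇒  x_C1 = 6 or 17
2. [C1‖L2]  x_C1² + (7/4)x_C1 − 93/2 = 0  ⇒  x_C1 = -31/4 or 6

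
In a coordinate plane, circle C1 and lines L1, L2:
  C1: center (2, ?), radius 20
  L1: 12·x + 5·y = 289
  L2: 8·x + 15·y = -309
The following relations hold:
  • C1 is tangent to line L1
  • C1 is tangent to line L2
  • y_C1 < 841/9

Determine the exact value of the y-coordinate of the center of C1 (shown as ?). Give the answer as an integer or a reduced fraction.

1

1. [C1‖L1]  y_C1² − 106y_C1 + 105 = 0  ⇒  y_C1 = 1 or 105
2. [C1‖L2]  y_C1² + (130/3)y_C1 − 133/3 = 0  ⇒  y_C1 = -133/3 or 1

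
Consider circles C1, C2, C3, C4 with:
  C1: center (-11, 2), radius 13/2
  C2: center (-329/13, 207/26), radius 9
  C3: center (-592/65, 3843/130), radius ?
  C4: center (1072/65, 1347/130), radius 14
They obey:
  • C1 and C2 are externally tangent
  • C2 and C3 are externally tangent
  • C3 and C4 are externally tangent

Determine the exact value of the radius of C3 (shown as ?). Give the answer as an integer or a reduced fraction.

1. [ext C2·C3]  r_C3² + 18r_C3 − 648 = 0  ⇒  r_C3 = 18 (r>0 drops 1)
2. [ext C3·C4]  r_C3² + 28r_C3 − 828 = 0  ⇒  r_C3 = 18 (r>0 drops 1)

18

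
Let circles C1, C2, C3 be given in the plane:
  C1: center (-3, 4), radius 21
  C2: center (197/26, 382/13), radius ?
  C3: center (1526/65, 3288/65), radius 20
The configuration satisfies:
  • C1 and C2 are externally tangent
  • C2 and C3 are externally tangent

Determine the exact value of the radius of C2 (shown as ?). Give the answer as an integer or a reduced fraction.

1. [ext C1·C2]  r_C2² + 42r_C2 − 1261/4 = 0  ⇒  r_C2 = 13/2 (r>0 drops 1)
2. [ext C2·C3]  r_C2² + 40r_C2 − 1209/4 = 0  ⇒  r_C2 = 13/2 (r>0 drops 1)

13/2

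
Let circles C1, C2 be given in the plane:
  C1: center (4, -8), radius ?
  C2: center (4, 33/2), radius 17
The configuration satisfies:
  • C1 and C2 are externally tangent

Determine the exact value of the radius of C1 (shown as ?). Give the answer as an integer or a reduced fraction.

1. [ext C1·C2]  r_C1² + 34r_C1 − 1245/4 = 0  ⇒  r_C1 = 15/2 (r>0 drops 1)

15/2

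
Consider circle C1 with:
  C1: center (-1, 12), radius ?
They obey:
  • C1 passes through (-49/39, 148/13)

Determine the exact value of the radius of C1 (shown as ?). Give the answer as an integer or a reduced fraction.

2/3

1. [C1∋P]  r_C1² − 4/9 = 0  ⇒  r_C1 = 2/3 (r>0 drops 1)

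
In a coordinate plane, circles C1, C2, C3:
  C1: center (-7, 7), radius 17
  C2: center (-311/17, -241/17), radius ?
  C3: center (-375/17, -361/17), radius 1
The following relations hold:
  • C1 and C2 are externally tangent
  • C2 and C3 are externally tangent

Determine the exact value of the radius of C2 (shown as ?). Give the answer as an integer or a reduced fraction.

7

1. [ext C1·C2]  r_C2² + 34r_C2 − 287 = 0  ⇒  r_C2 = 7 (r>0 drops 1)
2. [ext C2·C3]  r_C2² + 2r_C2 − 63 = 0  ⇒  r_C2 = 7 (r>0 drops 1)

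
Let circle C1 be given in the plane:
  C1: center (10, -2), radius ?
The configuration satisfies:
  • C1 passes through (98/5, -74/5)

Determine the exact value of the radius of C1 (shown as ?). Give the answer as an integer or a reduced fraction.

16

1. [C1∋P]  r_C1² − 256 = 0  ⇒  r_C1 = 16 (r>0 drops 1)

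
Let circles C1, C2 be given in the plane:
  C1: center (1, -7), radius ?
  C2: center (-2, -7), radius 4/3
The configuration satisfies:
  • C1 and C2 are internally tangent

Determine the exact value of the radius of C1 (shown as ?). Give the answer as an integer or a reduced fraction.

1. [int C1,C2]  r_C1² − (8/3)r_C1 − 65/9 = 0  ⇒  r_C1 = 13/3 (r>0 drops 1)

13/3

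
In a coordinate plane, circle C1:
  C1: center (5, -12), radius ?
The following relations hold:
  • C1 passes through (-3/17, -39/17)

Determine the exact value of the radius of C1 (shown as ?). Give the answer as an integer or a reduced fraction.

1. [C1∋P]  r_C1² − 121 = 0  ⇒  r_C1 = 11 (r>0 drops 1)

11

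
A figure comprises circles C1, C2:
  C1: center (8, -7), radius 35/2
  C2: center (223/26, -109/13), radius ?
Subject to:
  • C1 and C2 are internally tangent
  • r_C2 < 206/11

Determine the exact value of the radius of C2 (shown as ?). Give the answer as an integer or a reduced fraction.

1. [int C1,C2]  r_C2² − 35r_C2 + 304 = 0  ⇒  r_C2 = 16 or 19
2. given r_C2 < 206/11: keep 16

16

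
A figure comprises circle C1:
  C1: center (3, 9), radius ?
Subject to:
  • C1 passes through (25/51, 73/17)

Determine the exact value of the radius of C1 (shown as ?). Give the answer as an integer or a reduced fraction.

16/3

1. [C1∋P]  r_C1² − 256/9 = 0  ⇒  r_C1 = 16/3 (r>0 drops 1)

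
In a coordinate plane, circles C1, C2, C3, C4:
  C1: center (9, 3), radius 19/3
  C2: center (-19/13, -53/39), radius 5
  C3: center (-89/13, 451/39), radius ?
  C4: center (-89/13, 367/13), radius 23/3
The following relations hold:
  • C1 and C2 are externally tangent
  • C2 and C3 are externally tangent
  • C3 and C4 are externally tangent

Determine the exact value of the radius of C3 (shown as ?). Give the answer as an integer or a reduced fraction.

9

1. [ext C2·C3]  r_C3² + 10r_C3 − 171 = 0  ⇒  r_C3 = 9 (r>0 drops 1)
2. [ext C3·C4]  r_C3² + (46/3)r_C3 − 219 = 0  ⇒  r_C3 = 9 (r>0 drops 1)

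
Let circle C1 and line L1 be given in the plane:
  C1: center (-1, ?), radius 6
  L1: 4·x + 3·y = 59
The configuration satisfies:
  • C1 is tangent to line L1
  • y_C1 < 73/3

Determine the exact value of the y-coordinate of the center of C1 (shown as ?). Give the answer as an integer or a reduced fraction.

1. [C1‖L1]  y_C1² − 42y_C1 + 341 = 0  ⇒  y_C1 = 11 or 31
2. given y_C1 < 73/3: keep 11

11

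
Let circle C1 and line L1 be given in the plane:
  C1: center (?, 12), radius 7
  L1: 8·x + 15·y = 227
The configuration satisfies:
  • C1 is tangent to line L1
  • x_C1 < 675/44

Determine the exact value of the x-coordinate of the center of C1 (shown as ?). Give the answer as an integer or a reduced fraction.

1. [C1‖L1]  x_C1² − (47/4)x_C1 − 747/4 = 0  ⇒  x_C1 = -9 or 83/4
2. given x_C1 < 675/44: keep -9

-9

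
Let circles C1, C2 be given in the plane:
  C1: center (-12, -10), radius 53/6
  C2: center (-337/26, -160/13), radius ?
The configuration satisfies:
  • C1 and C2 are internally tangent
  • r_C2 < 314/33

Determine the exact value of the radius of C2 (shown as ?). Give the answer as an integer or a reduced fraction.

19/3

1. [int C1,C2]  r_C2² − (53/3)r_C2 + 646/9 = 0  ⇒  r_C2 = 19/3 or 34/3
2. given r_C2 < 314/33: keep 19/3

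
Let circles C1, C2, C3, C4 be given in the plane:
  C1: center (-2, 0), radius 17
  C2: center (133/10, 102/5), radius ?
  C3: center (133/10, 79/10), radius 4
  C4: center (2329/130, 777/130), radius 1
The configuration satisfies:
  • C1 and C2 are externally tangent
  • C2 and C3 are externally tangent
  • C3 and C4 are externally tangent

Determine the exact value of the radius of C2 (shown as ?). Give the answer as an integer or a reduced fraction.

17/2

1. [ext C1·C2]  r_C2² + 34r_C2 − 1445/4 = 0  ⇒  r_C2 = 17/2 (r>0 drops 1)
2. [ext C2·C3]  r_C2² + 8r_C2 − 561/4 = 0  ⇒  r_C2 = 17/2 (r>0 drops 1)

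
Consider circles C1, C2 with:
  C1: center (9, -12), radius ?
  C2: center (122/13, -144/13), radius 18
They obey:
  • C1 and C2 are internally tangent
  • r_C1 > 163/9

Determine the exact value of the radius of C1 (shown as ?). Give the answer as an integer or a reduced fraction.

19

1. [int C1,C2]  r_C1² − 36r_C1 + 323 = 0  ⇒  r_C1 = 17 or 19
2. given r_C1 > 163/9: keep 19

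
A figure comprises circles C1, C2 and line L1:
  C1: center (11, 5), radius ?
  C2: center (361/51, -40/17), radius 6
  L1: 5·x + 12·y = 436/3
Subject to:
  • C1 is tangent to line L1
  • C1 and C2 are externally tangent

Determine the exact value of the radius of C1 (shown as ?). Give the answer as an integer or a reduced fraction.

1. [C1‖L1]  r_C1² − 49/9 = 0  ⇒  r_C1 = 7/3 (r>0 drops 1)
2. [ext C1·C2]  r_C1² + 12r_C1 − 301/9 = 0  ⇒  r_C1 = 7/3 (r>0 drops 1)

7/3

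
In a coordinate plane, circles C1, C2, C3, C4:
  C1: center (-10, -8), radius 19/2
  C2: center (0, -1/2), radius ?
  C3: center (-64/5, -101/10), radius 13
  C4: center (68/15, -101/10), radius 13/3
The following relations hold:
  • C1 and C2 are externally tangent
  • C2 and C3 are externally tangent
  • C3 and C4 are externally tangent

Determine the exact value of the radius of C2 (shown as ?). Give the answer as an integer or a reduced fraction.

1. [ext C1·C2]  r_C2² + 19r_C2 − 66 = 0  ⇒  r_C2 = 3 (r>0 drops 1)
2. [ext C2·C3]  r_C2² + 26r_C2 − 87 = 0  ⇒  r_C2 = 3 (r>0 drops 1)

3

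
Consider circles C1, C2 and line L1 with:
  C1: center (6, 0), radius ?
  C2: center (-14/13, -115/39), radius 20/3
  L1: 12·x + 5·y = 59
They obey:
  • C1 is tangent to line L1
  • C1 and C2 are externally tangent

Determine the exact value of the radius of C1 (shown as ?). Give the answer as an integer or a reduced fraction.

1

1. [C1‖L1]  r_C1² − 1 = 0  ⇒  r_C1 = 1 (r>0 drops 1)
2. [ext C1·C2]  r_C1² + (40/3)r_C1 − 43/3 = 0  ⇒  r_C1 = 1 (r>0 drops 1)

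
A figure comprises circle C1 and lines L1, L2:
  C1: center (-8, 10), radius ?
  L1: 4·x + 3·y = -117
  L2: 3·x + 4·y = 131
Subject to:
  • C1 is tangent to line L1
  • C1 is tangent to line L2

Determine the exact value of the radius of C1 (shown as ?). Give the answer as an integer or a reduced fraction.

23

1. [C1‖L1]  r_C1² − 529 = 0  ⇒  r_C1 = 23 (r>0 drops 1)
2. [C1‖L2]  r_C1² − 529 = 0  ⇒  r_C1 = 23 (r>0 drops 1)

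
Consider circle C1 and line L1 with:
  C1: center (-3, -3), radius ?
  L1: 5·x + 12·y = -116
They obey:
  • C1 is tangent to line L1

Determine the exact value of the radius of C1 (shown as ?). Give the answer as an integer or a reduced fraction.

1. [C1‖L1]  r_C1² − 25 = 0  ⇒  r_C1 = 5 (r>0 drops 1)

5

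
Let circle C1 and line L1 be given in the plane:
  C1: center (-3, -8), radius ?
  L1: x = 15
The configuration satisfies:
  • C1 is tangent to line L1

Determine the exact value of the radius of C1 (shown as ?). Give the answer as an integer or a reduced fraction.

1. [C1‖L1]  r_C1² − 324 = 0  ⇒  r_C1 = 18 (r>0 drops 1)

18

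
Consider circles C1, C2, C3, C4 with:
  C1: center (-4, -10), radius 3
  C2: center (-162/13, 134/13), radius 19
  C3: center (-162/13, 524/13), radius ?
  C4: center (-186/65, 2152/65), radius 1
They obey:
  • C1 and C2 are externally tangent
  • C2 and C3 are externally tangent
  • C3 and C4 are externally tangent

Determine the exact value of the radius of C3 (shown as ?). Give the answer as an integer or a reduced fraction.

1. [ext C2·C3]  r_C3² + 38r_C3 − 539 = 0  ⇒  r_C3 = 11 (r>0 drops 1)
2. [ext C3·C4]  r_C3² + 2r_C3 − 143 = 0  ⇒  r_C3 = 11 (r>0 drops 1)

11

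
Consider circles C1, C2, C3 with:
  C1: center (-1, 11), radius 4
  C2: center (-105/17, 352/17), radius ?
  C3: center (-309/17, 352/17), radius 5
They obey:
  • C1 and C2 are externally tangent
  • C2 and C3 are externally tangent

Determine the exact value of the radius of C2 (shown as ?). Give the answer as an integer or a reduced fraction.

7

1. [ext C1·C2]  r_C2² + 8r_C2 − 105 = 0  ⇒  r_C2 = 7 (r>0 drops 1)
2. [ext C2·C3]  r_C2² + 10r_C2 − 119 = 0  ⇒  r_C2 = 7 (r>0 drops 1)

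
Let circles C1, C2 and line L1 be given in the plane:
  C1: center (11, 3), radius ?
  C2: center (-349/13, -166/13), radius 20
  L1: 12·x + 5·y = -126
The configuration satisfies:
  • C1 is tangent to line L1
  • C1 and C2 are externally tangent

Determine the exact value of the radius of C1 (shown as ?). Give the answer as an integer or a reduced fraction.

21

1. [C1‖L1]  r_C1² − 441 = 0  ⇒  r_C1 = 21 (r>0 drops 1)
2. [ext C1·C2]  r_C1² + 40r_C1 − 1281 = 0  ⇒  r_C1 = 21 (r>0 drops 1)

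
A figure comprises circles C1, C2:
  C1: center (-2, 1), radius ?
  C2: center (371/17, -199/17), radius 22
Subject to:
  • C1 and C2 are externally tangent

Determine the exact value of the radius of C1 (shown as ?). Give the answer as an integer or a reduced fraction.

1. [ext C1·C2]  r_C1² + 44r_C1 − 245 = 0  ⇒  r_C1 = 5 (r>0 drops 1)

5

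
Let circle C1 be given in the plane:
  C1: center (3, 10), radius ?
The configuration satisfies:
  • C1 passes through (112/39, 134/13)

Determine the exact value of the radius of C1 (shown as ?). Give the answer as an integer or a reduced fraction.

1. [C1∋P]  r_C1² − 1/9 = 0  ⇒  r_C1 = 1/3 (r>0 drops 1)

1/3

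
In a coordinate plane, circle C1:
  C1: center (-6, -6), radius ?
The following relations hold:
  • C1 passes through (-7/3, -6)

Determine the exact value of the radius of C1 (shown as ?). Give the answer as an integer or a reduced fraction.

1. [C1∋P]  r_C1² − 121/9 = 0  ⇒  r_C1 = 11/3 (r>0 drops 1)

11/3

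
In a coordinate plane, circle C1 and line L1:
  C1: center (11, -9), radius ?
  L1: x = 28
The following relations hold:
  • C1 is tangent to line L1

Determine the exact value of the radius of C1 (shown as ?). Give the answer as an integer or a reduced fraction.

1. [C1‖L1]  r_C1² − 289 = 0  ⇒  r_C1 = 17 (r>0 drops 1)

17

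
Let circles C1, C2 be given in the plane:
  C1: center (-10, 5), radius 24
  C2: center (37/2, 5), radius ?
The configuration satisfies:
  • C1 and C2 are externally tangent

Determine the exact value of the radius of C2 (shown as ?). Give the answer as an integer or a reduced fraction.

1. [ext C1·C2]  r_C2² + 48r_C2 − 945/4 = 0  ⇒  r_C2 = 9/2 (r>0 drops 1)

9/2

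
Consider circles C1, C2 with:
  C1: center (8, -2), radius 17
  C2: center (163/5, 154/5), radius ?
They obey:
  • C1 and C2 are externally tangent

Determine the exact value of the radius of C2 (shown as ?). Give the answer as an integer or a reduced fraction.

24

1. [ext C1·C2]  r_C2² + 34r_C2 − 1392 = 0  ⇒  r_C2 = 24 (r>0 drops 1)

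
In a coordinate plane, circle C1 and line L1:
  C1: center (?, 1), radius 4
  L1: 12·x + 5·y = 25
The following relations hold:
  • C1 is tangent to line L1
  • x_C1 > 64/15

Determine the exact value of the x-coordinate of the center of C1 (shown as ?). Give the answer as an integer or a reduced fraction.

1. [C1‖L1]  x_C1² − (10/3)x_C1 − 16 = 0  ⇒  x_C1 = -8/3 or 6
2. given x_C1 > 64/15: keep 6

6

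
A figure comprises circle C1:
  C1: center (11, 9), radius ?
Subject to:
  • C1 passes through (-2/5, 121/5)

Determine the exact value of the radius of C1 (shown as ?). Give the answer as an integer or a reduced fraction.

1. [C1∋P]  r_C1² − 361 = 0  ⇒  r_C1 = 19 (r>0 drops 1)

19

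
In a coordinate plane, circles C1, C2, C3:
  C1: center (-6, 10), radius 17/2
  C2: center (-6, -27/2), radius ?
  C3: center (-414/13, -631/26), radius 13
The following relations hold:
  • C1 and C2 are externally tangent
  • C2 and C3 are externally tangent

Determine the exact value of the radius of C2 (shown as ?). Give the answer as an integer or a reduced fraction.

1. [ext C1·C2]  r_C2² + 17r_C2 − 480 = 0  ⇒  r_C2 = 15 (r>0 drops 1)
2. [ext C2·C3]  r_C2² + 26r_C2 − 615 = 0  ⇒  r_C2 = 15 (r>0 drops 1)

15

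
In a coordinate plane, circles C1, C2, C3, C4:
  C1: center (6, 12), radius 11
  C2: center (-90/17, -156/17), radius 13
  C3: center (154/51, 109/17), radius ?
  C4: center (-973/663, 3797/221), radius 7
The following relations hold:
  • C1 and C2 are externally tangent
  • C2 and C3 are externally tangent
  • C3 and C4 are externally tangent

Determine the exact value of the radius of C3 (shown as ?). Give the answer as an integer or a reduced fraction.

1. [ext C2·C3]  r_C3² + 26r_C3 − 1288/9 = 0  ⇒  r_C3 = 14/3 (r>0 drops 1)
2. [ext C3·C4]  r_C3² + 14r_C3 − 784/9 = 0  ⇒  r_C3 = 14/3 (r>0 drops 1)

14/3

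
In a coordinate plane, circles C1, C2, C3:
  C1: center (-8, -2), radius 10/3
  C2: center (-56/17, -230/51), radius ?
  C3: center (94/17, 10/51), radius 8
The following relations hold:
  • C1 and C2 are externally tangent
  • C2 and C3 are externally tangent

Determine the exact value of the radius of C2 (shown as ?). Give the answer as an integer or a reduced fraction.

2

1. [ext C1·C2]  r_C2² + (20/3)r_C2 − 52/3 = 0  ⇒  r_C2 = 2 (r>0 drops 1)
2. [ext C2·C3]  r_C2² + 16r_C2 − 36 = 0  ⇒  r_C2 = 2 (r>0 drops 1)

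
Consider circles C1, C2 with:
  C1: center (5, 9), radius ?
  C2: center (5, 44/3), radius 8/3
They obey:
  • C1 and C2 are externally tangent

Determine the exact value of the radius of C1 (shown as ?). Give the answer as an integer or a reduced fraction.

1. [ext C1·C2]  r_C1² + (16/3)r_C1 − 25 = 0  ⇒  r_C1 = 3 (r>0 drops 1)

3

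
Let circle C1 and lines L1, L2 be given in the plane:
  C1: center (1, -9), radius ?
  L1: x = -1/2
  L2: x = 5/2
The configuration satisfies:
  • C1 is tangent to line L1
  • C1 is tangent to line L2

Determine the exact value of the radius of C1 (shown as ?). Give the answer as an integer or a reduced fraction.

3/2

1. [C1‖L1]  r_C1² − 9/4 = 0  ⇒  r_C1 = 3/2 (r>0 drops 1)
2. [C1‖L2]  r_C1² − 9/4 = 0  ⇒  r_C1 = 3/2 (r>0 drops 1)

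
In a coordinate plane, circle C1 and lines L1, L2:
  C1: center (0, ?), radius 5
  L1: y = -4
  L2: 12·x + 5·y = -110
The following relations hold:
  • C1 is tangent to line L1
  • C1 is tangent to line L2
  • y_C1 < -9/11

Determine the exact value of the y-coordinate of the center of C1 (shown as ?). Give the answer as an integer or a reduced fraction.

-9

1. [C1‖L1]  y_C1² + 8y_C1 − 9 = 0  ⇒  y_C1 = -9 or 1
2. [C1‖L2]  y_C1² + 44y_C1 + 315 = 0  ⇒  y_C1 = -35 or -9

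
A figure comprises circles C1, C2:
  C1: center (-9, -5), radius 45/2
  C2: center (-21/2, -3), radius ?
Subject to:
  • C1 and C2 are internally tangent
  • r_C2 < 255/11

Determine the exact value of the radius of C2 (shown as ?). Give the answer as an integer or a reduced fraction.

20

1. [int C1,C2]  r_C2² − 45r_C2 + 500 = 0  ⇒  r_C2 = 20 or 25
2. given r_C2 < 255/11: keep 20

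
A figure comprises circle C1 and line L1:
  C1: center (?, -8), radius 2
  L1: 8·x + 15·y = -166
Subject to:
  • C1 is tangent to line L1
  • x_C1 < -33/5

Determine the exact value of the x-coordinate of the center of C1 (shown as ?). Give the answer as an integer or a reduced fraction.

-10

1. [C1‖L1]  x_C1² + (23/2)x_C1 + 15 = 0  ⇒  x_C1 = -10 or -3/2
2. given x_C1 < -33/5: keep -10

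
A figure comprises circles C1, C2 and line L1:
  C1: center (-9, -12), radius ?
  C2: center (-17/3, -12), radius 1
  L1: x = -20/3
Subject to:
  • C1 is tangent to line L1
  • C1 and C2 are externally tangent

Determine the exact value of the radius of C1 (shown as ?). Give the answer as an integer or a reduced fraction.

1. [C1‖L1]  r_C1² − 49/9 = 0  ⇒  r_C1 = 7/3 (r>0 drops 1)
2. [ext C1·C2]  r_C1² + 2r_C1 − 91/9 = 0  ⇒  r_C1 = 7/3 (r>0 drops 1)

7/3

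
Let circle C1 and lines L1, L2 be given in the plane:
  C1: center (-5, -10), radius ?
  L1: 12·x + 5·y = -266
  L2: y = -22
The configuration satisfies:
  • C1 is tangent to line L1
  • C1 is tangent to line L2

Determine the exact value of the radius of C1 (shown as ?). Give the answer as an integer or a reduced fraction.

12

1. [C1‖L1]  r_C1² − 144 = 0  ⇒  r_C1 = 12 (r>0 drops 1)
2. [C1‖L2]  r_C1² − 144 = 0  ⇒  r_C1 = 12 (r>0 drops 1)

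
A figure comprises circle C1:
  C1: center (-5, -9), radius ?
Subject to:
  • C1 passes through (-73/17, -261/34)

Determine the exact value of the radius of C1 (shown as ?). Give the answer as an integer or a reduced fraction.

3/2

1. [C1∋P]  r_C1² − 9/4 = 0  ⇒  r_C1 = 3/2 (r>0 drops 1)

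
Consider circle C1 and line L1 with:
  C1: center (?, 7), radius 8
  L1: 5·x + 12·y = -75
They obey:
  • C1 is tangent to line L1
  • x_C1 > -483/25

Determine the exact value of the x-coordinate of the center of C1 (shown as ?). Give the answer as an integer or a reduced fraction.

1. [C1‖L1]  x_C1² + (318/5)x_C1 + 2893/5 = 0  ⇒  x_C1 = -263/5 or -11
2. given x_C1 > -483/25: keep -11

-11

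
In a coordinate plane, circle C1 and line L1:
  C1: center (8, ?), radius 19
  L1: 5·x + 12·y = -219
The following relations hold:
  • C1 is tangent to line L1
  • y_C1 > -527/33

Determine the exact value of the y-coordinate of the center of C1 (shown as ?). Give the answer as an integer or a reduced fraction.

-1

1. [C1‖L1]  y_C1² + (259/6)y_C1 + 253/6 = 0  ⇒  y_C1 = -253/6 or -1
2. given y_C1 > -527/33: keep -1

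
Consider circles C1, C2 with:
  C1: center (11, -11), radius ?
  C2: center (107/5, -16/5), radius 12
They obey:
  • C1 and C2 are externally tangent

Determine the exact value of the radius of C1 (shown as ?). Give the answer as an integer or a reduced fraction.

1. [ext C1·C2]  r_C1² + 24r_C1 − 25 = 0  ⇒  r_C1 = 1 (r>0 drops 1)

1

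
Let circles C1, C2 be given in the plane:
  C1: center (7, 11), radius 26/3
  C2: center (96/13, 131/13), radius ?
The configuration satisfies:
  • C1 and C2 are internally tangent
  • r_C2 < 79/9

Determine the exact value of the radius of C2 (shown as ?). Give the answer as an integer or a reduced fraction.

1. [int C1,C2]  r_C2² − (52/3)r_C2 + 667/9 = 0  ⇒  r_C2 = 23/3 or 29/3
2. given r_C2 < 79/9: keep 23/3

23/3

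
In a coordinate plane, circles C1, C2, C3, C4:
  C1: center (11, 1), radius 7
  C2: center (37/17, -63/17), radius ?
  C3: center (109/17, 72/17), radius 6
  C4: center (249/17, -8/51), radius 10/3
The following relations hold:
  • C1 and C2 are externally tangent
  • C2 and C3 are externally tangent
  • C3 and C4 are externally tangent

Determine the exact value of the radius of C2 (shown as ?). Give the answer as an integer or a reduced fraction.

1. [ext C1·C2]  r_C2² + 14r_C2 − 51 = 0  ⇒  r_C2 = 3 (r>0 drops 1)
2. [ext C2·C3]  r_C2² + 12r_C2 − 45 = 0  ⇒  r_C2 = 3 (r>0 drops 1)

3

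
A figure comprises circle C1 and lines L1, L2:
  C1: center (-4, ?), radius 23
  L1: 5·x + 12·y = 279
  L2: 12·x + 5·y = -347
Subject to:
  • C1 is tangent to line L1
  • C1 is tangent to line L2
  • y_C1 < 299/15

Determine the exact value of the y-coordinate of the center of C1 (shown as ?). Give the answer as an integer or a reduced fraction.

0

1. [C1‖L1]  y_C1² − (299/6)y_C1 = 0  ⇒  y_C1 = 0 or 299/6
2. [C1‖L2]  y_C1² + (598/5)y_C1 = 0  ⇒  y_C1 = -598/5 or 0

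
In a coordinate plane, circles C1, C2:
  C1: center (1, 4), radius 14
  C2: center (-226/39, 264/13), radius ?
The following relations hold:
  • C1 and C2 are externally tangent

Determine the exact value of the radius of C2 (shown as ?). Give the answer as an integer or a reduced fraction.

11/3

1. [ext C1·C2]  r_C2² + 28r_C2 − 1045/9 = 0  ⇒  r_C2 = 11/3 (r>0 drops 1)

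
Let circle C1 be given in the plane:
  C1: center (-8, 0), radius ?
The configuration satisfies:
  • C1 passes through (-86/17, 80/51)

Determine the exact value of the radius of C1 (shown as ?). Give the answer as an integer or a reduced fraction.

1. [C1∋P]  r_C1² − 100/9 = 0  ⇒  r_C1 = 10/3 (r>0 drops 1)

10/3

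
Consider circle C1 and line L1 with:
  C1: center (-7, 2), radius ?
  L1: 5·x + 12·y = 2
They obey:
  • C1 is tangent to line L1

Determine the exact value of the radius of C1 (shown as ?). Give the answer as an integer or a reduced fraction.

1

1. [C1‖L1]  r_C1² − 1 = 0  ⇒  r_C1 = 1 (r>0 drops 1)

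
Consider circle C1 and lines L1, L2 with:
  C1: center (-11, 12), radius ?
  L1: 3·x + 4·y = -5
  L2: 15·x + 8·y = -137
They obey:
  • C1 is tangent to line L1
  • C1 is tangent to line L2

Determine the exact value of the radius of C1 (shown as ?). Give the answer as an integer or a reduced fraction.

1. [C1‖L1]  r_C1² − 16 = 0  ⇒  r_C1 = 4 (r>0 drops 1)
2. [C1‖L2]  r_C1² − 16 = 0  ⇒  r_C1 = 4 (r>0 drops 1)

4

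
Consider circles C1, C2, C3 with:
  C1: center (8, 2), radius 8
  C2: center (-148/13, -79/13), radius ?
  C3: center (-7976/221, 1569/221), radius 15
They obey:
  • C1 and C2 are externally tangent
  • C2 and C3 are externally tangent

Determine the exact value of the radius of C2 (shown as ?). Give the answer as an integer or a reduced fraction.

1. [ext C1·C2]  r_C2² + 16r_C2 − 377 = 0  ⇒  r_C2 = 13 (r>0 drops 1)
2. [ext C2·C3]  r_C2² + 30r_C2 − 559 = 0  ⇒  r_C2 = 13 (r>0 drops 1)

13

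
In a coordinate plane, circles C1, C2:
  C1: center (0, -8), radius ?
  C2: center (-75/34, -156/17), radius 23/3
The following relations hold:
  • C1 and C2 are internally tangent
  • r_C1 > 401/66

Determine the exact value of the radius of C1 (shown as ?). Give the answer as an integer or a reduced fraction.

1. [int C1,C2]  r_C1² − (46/3)r_C1 + 1891/36 = 0  ⇒  r_C1 = 31/6 or 61/6
2. given r_C1 > 401/66: keep 61/6

61/6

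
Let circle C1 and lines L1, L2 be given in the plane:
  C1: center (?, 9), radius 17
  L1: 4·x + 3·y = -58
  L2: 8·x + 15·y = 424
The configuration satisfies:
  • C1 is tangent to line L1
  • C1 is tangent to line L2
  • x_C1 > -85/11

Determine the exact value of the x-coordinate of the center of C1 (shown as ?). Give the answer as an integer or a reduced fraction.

0

1. [C1‖L1]  x_C1² + (85/2)x_C1 = 0  ⇒  x_C1 = -85/2 or 0
2. [C1‖L2]  x_C1² − (289/4)x_C1 = 0  ⇒  x_C1 = 0 or 289/4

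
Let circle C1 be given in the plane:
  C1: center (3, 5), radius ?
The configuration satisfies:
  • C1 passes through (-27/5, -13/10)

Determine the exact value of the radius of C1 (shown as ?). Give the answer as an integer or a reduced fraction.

1. [C1∋P]  r_C1² − 441/4 = 0  ⇒  r_C1 = 21/2 (r>0 drops 1)

21/2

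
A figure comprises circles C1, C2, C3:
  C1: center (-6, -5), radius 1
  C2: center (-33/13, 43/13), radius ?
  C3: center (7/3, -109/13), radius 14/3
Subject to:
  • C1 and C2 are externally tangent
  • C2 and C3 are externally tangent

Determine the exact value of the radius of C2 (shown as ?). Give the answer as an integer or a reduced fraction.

8

1. [ext C1·C2]  r_C2² + 2r_C2 − 80 = 0  ⇒  r_C2 = 8 (r>0 drops 1)
2. [ext C2·C3]  r_C2² + (28/3)r_C2 − 416/3 = 0  ⇒  r_C2 = 8 (r>0 drops 1)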